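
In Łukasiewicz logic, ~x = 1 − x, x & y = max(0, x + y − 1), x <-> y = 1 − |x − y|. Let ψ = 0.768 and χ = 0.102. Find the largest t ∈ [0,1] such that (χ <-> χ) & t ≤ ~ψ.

χ <-> χ = 1 − |0.102 − 0.102| = 1 − 0.000 = 1.000
So the left factor is χ <-> χ = 1.000.
~ψ = 1 − 0.768 = 0.232
So the right-hand bound is ~ψ = 0.232.
The residuum of the Łukasiewicz t-norm gives the supremum: min(1, 1 − 1.000 + 0.232).
1 − 1.000 + 0.232 = 0.232, so t = min(1, 0.232) = 0.232.
Check: 1.000 & 0.232 = max(0, 0.232) = 0.232 ≤ 0.232.

0.232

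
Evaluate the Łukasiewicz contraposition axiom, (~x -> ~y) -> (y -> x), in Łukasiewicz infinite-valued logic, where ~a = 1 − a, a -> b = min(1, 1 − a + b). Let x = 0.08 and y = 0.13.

1.00

~x = 1 − 0.08 = 0.92
~y = 1 − 0.13 = 0.87
~x -> ~y = min(1, 1 − 0.92 + 0.87) = min(1, 0.95) = 0.95
y -> x = min(1, 1 − 0.13 + 0.08) = min(1, 0.95) = 0.95
(~x -> ~y) -> (y -> x) = min(1, 1 − 0.95 + 0.95) = min(1, 1.00) = 1.00
(As expected: an axiom of Ł∞, always 1.)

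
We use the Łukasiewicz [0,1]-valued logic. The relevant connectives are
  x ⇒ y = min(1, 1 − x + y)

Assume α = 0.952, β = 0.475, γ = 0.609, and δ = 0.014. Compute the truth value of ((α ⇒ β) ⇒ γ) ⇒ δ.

α ⇒ β = min(1, 1 − 0.952 + 0.475) = min(1, 0.523) = 0.523
(α ⇒ β) ⇒ γ = min(1, 1 − 0.523 + 0.609) = min(1, 1.086) = 1.000
((α ⇒ β) ⇒ γ) ⇒ δ = min(1, 1 − 1.000 + 0.014) = min(1, 0.014) = 0.014

0.014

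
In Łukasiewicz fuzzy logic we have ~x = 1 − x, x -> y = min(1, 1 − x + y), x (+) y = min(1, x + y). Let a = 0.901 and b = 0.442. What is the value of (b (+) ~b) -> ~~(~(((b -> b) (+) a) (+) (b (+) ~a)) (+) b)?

0.442

~b = 1 − 0.442 = 0.558
b (+) ~b = min(1, 0.442 + 0.558) = min(1, 1.000) = 1.000
b -> b = min(1, 1 − 0.442 + 0.442) = min(1, 1.000) = 1.000
(b -> b) (+) a = min(1, 1.000 + 0.901) = min(1, 1.901) = 1.000
~a = 1 − 0.901 = 0.099
b (+) ~a = min(1, 0.442 + 0.099) = min(1, 0.541) = 0.541
((b -> b) (+) a) (+) (b (+) ~a) = min(1, 1.000 + 0.541) = min(1, 1.541) = 1.000
~(((b -> b) (+) a) (+) (b (+) ~a)) = 1 − 1.000 = 0.000
~(((b -> b) (+) a) (+) (b (+) ~a)) (+) b = min(1, 0.000 + 0.442) = min(1, 0.442) = 0.442
~(~(((b -> b) (+) a) (+) (b (+) ~a)) (+) b) = 1 − 0.442 = 0.558
~~(~(((b -> b) (+) a) (+) (b (+) ~a)) (+) b) = 1 − 0.558 = 0.442
(b (+) ~b) -> ~~(~(((b -> b) (+) a) (+) (b (+) ~a)) (+) b) = min(1, 1 − 1.000 + 0.442) = min(1, 0.442) = 0.442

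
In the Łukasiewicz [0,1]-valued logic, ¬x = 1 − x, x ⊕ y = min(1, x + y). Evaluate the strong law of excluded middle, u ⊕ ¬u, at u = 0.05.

1.00

¬u = 1 − 0.05 = 0.95
u ⊕ ¬u = min(1, 0.05 + 0.95) = min(1, 1.00) = 1.00
(As expected: always 1 in Ł∞ since a ⊕ (1−a) = 1.)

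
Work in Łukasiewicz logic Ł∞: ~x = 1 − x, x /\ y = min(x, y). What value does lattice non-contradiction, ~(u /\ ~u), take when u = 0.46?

~u = 1 − 0.46 = 0.54
u /\ ~u = min(0.46, 0.54) = 0.46
~(u /\ ~u) = 1 − 0.46 = 0.54
(The value 0.54 < 1 shows this instance is not satisfied; not a Ł∞-tautology — its value is 1 − min(a, 1−a).)

0.54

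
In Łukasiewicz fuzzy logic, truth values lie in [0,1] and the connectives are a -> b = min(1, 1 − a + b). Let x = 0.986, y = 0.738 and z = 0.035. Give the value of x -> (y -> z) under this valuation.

0.311

y -> z = min(1, 1 − 0.738 + 0.035) = min(1, 0.297) = 0.297
x -> (y -> z) = min(1, 1 − 0.986 + 0.297) = min(1, 0.311) = 0.311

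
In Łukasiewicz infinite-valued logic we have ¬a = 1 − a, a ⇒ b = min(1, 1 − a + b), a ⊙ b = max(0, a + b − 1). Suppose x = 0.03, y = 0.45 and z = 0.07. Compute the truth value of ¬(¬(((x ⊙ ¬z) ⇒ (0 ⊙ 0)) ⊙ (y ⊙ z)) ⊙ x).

¬z = 1 − 0.07 = 0.93
x ⊙ ¬z = max(0, 0.03 + 0.93 − 1) = max(0, -0.04) = 0.00
0 ⊙ 0 = max(0, 0.00 + 0.00 − 1) = max(0, -1.00) = 0.00
(x ⊙ ¬z) ⇒ (0 ⊙ 0) = min(1, 1 − 0.00 + 0.00) = min(1, 1.00) = 1.00
y ⊙ z = max(0, 0.45 + 0.07 − 1) = max(0, -0.48) = 0.00
((x ⊙ ¬z) ⇒ (0 ⊙ 0)) ⊙ (y ⊙ z) = max(0, 1.00 + 0.00 − 1) = max(0, 0.00) = 0.00
¬(((x ⊙ ¬z) ⇒ (0 ⊙ 0)) ⊙ (y ⊙ z)) = 1 − 0.00 = 1.00
¬(((x ⊙ ¬z) ⇒ (0 ⊙ 0)) ⊙ (y ⊙ z)) ⊙ x = max(0, 1.00 + 0.03 − 1) = max(0, 0.03) = 0.03
¬(¬(((x ⊙ ¬z) ⇒ (0 ⊙ 0)) ⊙ (y ⊙ z)) ⊙ x) = 1 − 0.03 = 0.97

0.97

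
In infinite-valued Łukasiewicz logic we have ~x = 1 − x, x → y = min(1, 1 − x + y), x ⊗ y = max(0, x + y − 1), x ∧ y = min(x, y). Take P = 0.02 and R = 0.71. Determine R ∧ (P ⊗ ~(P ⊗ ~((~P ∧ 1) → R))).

0.02

~P = 1 − 0.02 = 0.98
~P ∧ 1 = min(0.98, 1.00) = 0.98
(~P ∧ 1) → R = min(1, 1 − 0.98 + 0.71) = min(1, 0.73) = 0.73
~((~P ∧ 1) → R) = 1 − 0.73 = 0.27
P ⊗ ~((~P ∧ 1) → R) = max(0, 0.02 + 0.27 − 1) = max(0, -0.71) = 0.00
~(P ⊗ ~((~P ∧ 1) → R)) = 1 − 0.00 = 1.00
P ⊗ ~(P ⊗ ~((~P ∧ 1) → R)) = max(0, 0.02 + 1.00 − 1) = max(0, 0.02) = 0.02
R ∧ (P ⊗ ~(P ⊗ ~((~P ∧ 1) → R))) = min(0.71, 0.02) = 0.02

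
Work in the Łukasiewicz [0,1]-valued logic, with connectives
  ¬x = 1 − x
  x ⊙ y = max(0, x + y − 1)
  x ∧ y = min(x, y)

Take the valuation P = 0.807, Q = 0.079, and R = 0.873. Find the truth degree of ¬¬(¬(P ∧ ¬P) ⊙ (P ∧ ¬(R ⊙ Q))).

¬P = 1 − 0.807 = 0.193
P ∧ ¬P = min(0.807, 0.193) = 0.193
¬(P ∧ ¬P) = 1 − 0.193 = 0.807
R ⊙ Q = max(0, 0.873 + 0.079 − 1) = max(0, -0.048) = 0.000
¬(R ⊙ Q) = 1 − 0.000 = 1.000
P ∧ ¬(R ⊙ Q) = min(0.807, 1.000) = 0.807
¬(P ∧ ¬P) ⊙ (P ∧ ¬(R ⊙ Q)) = max(0, 0.807 + 0.807 − 1) = max(0, 0.614) = 0.614
¬(¬(P ∧ ¬P) ⊙ (P ∧ ¬(R ⊙ Q))) = 1 − 0.614 = 0.386
¬¬(¬(P ∧ ¬P) ⊙ (P ∧ ¬(R ⊙ Q))) = 1 − 0.386 = 0.614

0.614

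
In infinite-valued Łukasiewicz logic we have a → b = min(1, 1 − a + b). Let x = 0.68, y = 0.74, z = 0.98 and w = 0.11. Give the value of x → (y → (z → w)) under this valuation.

0.71

z → w = min(1, 1 − 0.98 + 0.11) = min(1, 0.13) = 0.13
y → (z → w) = min(1, 1 − 0.74 + 0.13) = min(1, 0.39) = 0.39
x → (y → (z → w)) = min(1, 1 − 0.68 + 0.39) = min(1, 0.71) = 0.71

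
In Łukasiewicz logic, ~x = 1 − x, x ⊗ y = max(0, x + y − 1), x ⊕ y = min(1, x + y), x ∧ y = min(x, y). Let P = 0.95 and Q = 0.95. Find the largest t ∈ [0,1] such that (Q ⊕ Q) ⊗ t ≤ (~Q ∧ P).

0.05

Q ⊕ Q = min(1, 0.95 + 0.95) = min(1, 1.90) = 1.00
So the left factor is Q ⊕ Q = 1.00.
~Q = 1 − 0.95 = 0.05
~Q ∧ P = min(0.05, 0.95) = 0.05
So the right-hand bound is ~Q ∧ P = 0.05.
The residuum of the Łukasiewicz t-norm gives the supremum: min(1, 1 − 1.00 + 0.05).
1 − 1.00 + 0.05 = 0.05, so t = min(1, 0.05) = 0.05.
Check: 1.00 ⊗ 0.05 = max(0, 0.05) = 0.05 ≤ 0.05.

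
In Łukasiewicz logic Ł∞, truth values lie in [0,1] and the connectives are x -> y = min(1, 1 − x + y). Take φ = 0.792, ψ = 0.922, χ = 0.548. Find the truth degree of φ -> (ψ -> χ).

0.834

ψ -> χ = min(1, 1 − 0.922 + 0.548) = min(1, 0.626) = 0.626
φ -> (ψ -> χ) = min(1, 1 − 0.792 + 0.626) = min(1, 0.834) = 0.834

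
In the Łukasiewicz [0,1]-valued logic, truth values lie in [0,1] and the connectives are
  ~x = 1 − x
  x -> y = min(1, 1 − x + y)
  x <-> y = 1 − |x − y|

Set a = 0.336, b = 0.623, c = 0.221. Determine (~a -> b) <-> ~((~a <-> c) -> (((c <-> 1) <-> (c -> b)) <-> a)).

0.041

~a = 1 − 0.336 = 0.664
~a -> b = min(1, 1 − 0.664 + 0.623) = min(1, 0.959) = 0.959
~a <-> c = 1 − |0.664 − 0.221| = 1 − 0.443 = 0.557
c <-> 1 = 1 − |0.221 − 1.000| = 1 − 0.779 = 0.221
c -> b = min(1, 1 − 0.221 + 0.623) = min(1, 1.402) = 1.000
(c <-> 1) <-> (c -> b) = 1 − |0.221 − 1.000| = 1 − 0.779 = 0.221
((c <-> 1) <-> (c -> b)) <-> a = 1 − |0.221 − 0.336| = 1 − 0.115 = 0.885
(~a <-> c) -> (((c <-> 1) <-> (c -> b)) <-> a) = min(1, 1 − 0.557 + 0.885) = min(1, 1.328) = 1.000
~((~a <-> c) -> (((c <-> 1) <-> (c -> b)) <-> a)) = 1 − 1.000 = 0.000
(~a -> b) <-> ~((~a <-> c) -> (((c <-> 1) <-> (c -> b)) <-> a)) = 1 − |0.959 − 0.000| = 1 − 0.959 = 0.041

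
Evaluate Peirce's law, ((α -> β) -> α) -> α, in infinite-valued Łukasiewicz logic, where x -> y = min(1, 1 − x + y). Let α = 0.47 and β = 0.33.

0.86

α -> β = min(1, 1 − 0.47 + 0.33) = min(1, 0.86) = 0.86
(α -> β) -> α = min(1, 1 − 0.86 + 0.47) = min(1, 0.61) = 0.61
((α -> β) -> α) -> α = min(1, 1 − 0.61 + 0.47) = min(1, 0.86) = 0.86
(The value 0.86 < 1 shows this instance is not satisfied; not a Ł∞-tautology in general.)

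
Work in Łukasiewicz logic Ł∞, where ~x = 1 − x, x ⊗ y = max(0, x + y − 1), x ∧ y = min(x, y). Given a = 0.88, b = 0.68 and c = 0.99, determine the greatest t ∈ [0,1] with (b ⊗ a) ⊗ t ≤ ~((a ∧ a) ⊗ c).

b ⊗ a = max(0, 0.68 + 0.88 − 1) = max(0, 0.56) = 0.56
So the left factor is b ⊗ a = 0.56.
a ∧ a = min(0.88, 0.88) = 0.88
(a ∧ a) ⊗ c = max(0, 0.88 + 0.99 − 1) = max(0, 0.87) = 0.87
~((a ∧ a) ⊗ c) = 1 − 0.87 = 0.13
So the right-hand bound is ~((a ∧ a) ⊗ c) = 0.13.
The residuum of the Łukasiewicz t-norm gives the supremum: min(1, 1 − 0.56 + 0.13).
1 − 0.56 + 0.13 = 0.57, so t = min(1, 0.57) = 0.57.
Check: 0.56 ⊗ 0.57 = max(0, 0.13) = 0.13 ≤ 0.13.

0.57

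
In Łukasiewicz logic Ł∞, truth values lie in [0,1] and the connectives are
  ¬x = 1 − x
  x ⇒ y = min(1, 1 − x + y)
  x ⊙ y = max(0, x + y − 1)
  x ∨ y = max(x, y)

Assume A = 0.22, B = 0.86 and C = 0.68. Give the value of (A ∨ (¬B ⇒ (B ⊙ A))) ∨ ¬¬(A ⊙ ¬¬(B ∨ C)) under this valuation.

¬B = 1 − 0.86 = 0.14
B ⊙ A = max(0, 0.86 + 0.22 − 1) = max(0, 0.08) = 0.08
¬B ⇒ (B ⊙ A) = min(1, 1 − 0.14 + 0.08) = min(1, 0.94) = 0.94
A ∨ (¬B ⇒ (B ⊙ A)) = max(0.22, 0.94) = 0.94
B ∨ C = max(0.86, 0.68) = 0.86
¬(B ∨ C) = 1 − 0.86 = 0.14
¬¬(B ∨ C) = 1 − 0.14 = 0.86
A ⊙ ¬¬(B ∨ C) = max(0, 0.22 + 0.86 − 1) = max(0, 0.08) = 0.08
¬(A ⊙ ¬¬(B ∨ C)) = 1 − 0.08 = 0.92
¬¬(A ⊙ ¬¬(B ∨ C)) = 1 − 0.92 = 0.08
(A ∨ (¬B ⇒ (B ⊙ A))) ∨ ¬¬(A ⊙ ¬¬(B ∨ C)) = max(0.94, 0.08) = 0.94

0.94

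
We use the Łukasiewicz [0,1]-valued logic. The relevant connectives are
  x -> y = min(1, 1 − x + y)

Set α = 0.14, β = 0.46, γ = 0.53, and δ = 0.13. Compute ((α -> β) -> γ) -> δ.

0.60

α -> β = min(1, 1 − 0.14 + 0.46) = min(1, 1.32) = 1.00
(α -> β) -> γ = min(1, 1 − 1.00 + 0.53) = min(1, 0.53) = 0.53
((α -> β) -> γ) -> δ = min(1, 1 − 0.53 + 0.13) = min(1, 0.60) = 0.60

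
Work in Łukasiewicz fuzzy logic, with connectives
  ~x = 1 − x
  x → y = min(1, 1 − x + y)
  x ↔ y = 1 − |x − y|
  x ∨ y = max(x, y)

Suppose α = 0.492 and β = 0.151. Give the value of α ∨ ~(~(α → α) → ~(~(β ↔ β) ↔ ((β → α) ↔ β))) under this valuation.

α → α = min(1, 1 − 0.492 + 0.492) = min(1, 1.000) = 1.000
~(α → α) = 1 − 1.000 = 0.000
β ↔ β = 1 − |0.151 − 0.151| = 1 − 0.000 = 1.000
~(β ↔ β) = 1 − 1.000 = 0.000
β → α = min(1, 1 − 0.151 + 0.492) = min(1, 1.341) = 1.000
(β → α) ↔ β = 1 − |1.000 − 0.151| = 1 − 0.849 = 0.151
~(β ↔ β) ↔ ((β → α) ↔ β) = 1 − |0.000 − 0.151| = 1 − 0.151 = 0.849
~(~(β ↔ β) ↔ ((β → α) ↔ β)) = 1 − 0.849 = 0.151
~(α → α) → ~(~(β ↔ β) ↔ ((β → α) ↔ β)) = min(1, 1 − 0.000 + 0.151) = min(1, 1.151) = 1.000
~(~(α → α) → ~(~(β ↔ β) ↔ ((β → α) ↔ β))) = 1 − 1.000 = 0.000
α ∨ ~(~(α → α) → ~(~(β ↔ β) ↔ ((β → α) ↔ β))) = max(0.492, 0.000) = 0.492

0.492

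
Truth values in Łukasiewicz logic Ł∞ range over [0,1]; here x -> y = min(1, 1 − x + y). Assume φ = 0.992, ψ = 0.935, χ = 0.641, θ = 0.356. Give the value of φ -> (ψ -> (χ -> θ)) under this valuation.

0.788

χ -> θ = min(1, 1 − 0.641 + 0.356) = min(1, 0.715) = 0.715
ψ -> (χ -> θ) = min(1, 1 − 0.935 + 0.715) = min(1, 0.780) = 0.780
φ -> (ψ -> (χ -> θ)) = min(1, 1 − 0.992 + 0.780) = min(1, 0.788) = 0.788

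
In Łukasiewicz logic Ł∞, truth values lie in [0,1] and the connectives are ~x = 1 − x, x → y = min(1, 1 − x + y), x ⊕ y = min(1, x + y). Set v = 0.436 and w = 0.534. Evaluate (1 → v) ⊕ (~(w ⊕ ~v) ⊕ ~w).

0.902

1 → v = min(1, 1 − 1.000 + 0.436) = min(1, 0.436) = 0.436
~v = 1 − 0.436 = 0.564
w ⊕ ~v = min(1, 0.534 + 0.564) = min(1, 1.098) = 1.000
~(w ⊕ ~v) = 1 − 1.000 = 0.000
~w = 1 − 0.534 = 0.466
~(w ⊕ ~v) ⊕ ~w = min(1, 0.000 + 0.466) = min(1, 0.466) = 0.466
(1 → v) ⊕ (~(w ⊕ ~v) ⊕ ~w) = min(1, 0.436 + 0.466) = min(1, 0.902) = 0.902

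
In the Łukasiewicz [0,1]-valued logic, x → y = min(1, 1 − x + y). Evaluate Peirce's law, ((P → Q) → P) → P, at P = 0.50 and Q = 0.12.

P → Q = min(1, 1 − 0.50 + 0.12) = min(1, 0.62) = 0.62
(P → Q) → P = min(1, 1 − 0.62 + 0.50) = min(1, 0.88) = 0.88
((P → Q) → P) → P = min(1, 1 − 0.88 + 0.50) = min(1, 0.62) = 0.62
(The value 0.62 < 1 shows this instance is not satisfied; not a Ł∞-tautology in general.)

0.62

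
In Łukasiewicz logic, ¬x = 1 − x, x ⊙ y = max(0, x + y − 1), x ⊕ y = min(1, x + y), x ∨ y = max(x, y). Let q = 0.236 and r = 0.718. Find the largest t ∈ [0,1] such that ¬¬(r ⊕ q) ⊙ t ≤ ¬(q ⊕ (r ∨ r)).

r ⊕ q = min(1, 0.718 + 0.236) = min(1, 0.954) = 0.954
¬(r ⊕ q) = 1 − 0.954 = 0.046
¬¬(r ⊕ q) = 1 − 0.046 = 0.954
So the left factor is ¬¬(r ⊕ q) = 0.954.
r ∨ r = max(0.718, 0.718) = 0.718
q ⊕ (r ∨ r) = min(1, 0.236 + 0.718) = min(1, 0.954) = 0.954
¬(q ⊕ (r ∨ r)) = 1 − 0.954 = 0.046
So the right-hand bound is ¬(q ⊕ (r ∨ r)) = 0.046.
The residuum of the Łukasiewicz t-norm gives the supremum: min(1, 1 − 0.954 + 0.046).
1 − 0.954 + 0.046 = 0.092, so t = min(1, 0.092) = 0.092.
Check: 0.954 ⊙ 0.092 = max(0, 0.046) = 0.046 ≤ 0.046.

0.092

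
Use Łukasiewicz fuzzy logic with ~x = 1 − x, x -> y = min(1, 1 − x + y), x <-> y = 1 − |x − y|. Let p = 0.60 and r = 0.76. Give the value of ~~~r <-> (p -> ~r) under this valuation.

0.60

~r = 1 − 0.76 = 0.24
~~r = 1 − 0.24 = 0.76
~~~r = 1 − 0.76 = 0.24
p -> ~r = min(1, 1 − 0.60 + 0.24) = min(1, 0.64) = 0.64
~~~r <-> (p -> ~r) = 1 − |0.24 − 0.64| = 1 − 0.40 = 0.60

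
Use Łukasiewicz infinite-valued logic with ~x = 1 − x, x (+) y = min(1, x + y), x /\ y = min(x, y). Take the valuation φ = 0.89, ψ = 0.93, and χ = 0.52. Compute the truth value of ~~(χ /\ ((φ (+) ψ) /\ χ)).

0.52

φ (+) ψ = min(1, 0.89 + 0.93) = min(1, 1.82) = 1.00
(φ (+) ψ) /\ χ = min(1.00, 0.52) = 0.52
χ /\ ((φ (+) ψ) /\ χ) = min(0.52, 0.52) = 0.52
~(χ /\ ((φ (+) ψ) /\ χ)) = 1 − 0.52 = 0.48
~~(χ /\ ((φ (+) ψ) /\ χ)) = 1 − 0.48 = 0.52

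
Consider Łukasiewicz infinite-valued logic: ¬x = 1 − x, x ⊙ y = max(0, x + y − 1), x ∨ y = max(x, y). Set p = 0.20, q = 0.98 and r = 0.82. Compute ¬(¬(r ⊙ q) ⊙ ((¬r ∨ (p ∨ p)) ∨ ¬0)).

r ⊙ q = max(0, 0.82 + 0.98 − 1) = max(0, 0.80) = 0.80
¬(r ⊙ q) = 1 − 0.80 = 0.20
¬r = 1 − 0.82 = 0.18
p ∨ p = max(0.20, 0.20) = 0.20
¬r ∨ (p ∨ p) = max(0.18, 0.20) = 0.20
¬0 = 1 − 0.00 = 1.00
(¬r ∨ (p ∨ p)) ∨ ¬0 = max(0.20, 1.00) = 1.00
¬(r ⊙ q) ⊙ ((¬r ∨ (p ∨ p)) ∨ ¬0) = max(0, 0.20 + 1.00 − 1) = max(0, 0.20) = 0.20
¬(¬(r ⊙ q) ⊙ ((¬r ∨ (p ∨ p)) ∨ ¬0)) = 1 − 0.20 = 0.80

0.80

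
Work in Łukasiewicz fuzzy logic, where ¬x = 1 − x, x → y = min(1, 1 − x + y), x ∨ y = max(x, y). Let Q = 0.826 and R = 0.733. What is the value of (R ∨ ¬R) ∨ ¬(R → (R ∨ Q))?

¬R = 1 − 0.733 = 0.267
R ∨ ¬R = max(0.733, 0.267) = 0.733
R ∨ Q = max(0.733, 0.826) = 0.826
R → (R ∨ Q) = min(1, 1 − 0.733 + 0.826) = min(1, 1.093) = 1.000
¬(R → (R ∨ Q)) = 1 − 1.000 = 0.000
(R ∨ ¬R) ∨ ¬(R → (R ∨ Q)) = max(0.733, 0.000) = 0.733

0.733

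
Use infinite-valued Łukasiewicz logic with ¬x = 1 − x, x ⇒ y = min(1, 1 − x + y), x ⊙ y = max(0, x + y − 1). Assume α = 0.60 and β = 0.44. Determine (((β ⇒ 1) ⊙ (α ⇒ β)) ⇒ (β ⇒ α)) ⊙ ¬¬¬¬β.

β ⇒ 1 = min(1, 1 − 0.44 + 1.00) = min(1, 1.56) = 1.00
α ⇒ β = min(1, 1 − 0.60 + 0.44) = min(1, 0.84) = 0.84
(β ⇒ 1) ⊙ (α ⇒ β) = max(0, 1.00 + 0.84 − 1) = max(0, 0.84) = 0.84
β ⇒ α = min(1, 1 − 0.44 + 0.60) = min(1, 1.16) = 1.00
((β ⇒ 1) ⊙ (α ⇒ β)) ⇒ (β ⇒ α) = min(1, 1 − 0.84 + 1.00) = min(1, 1.16) = 1.00
¬β = 1 − 0.44 = 0.56
¬¬β = 1 − 0.56 = 0.44
¬¬¬β = 1 − 0.44 = 0.56
¬¬¬¬β = 1 − 0.56 = 0.44
(((β ⇒ 1) ⊙ (α ⇒ β)) ⇒ (β ⇒ α)) ⊙ ¬¬¬¬β = max(0, 1.00 + 0.44 − 1) = max(0, 0.44) = 0.44

0.44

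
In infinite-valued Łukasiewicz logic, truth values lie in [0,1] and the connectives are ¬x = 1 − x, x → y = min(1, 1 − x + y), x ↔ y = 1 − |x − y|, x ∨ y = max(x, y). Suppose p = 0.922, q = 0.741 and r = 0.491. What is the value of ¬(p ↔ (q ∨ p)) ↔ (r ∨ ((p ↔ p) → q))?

q ∨ p = max(0.741, 0.922) = 0.922
p ↔ (q ∨ p) = 1 − |0.922 − 0.922| = 1 − 0.000 = 1.000
¬(p ↔ (q ∨ p)) = 1 − 1.000 = 0.000
p ↔ p = 1 − |0.922 − 0.922| = 1 − 0.000 = 1.000
(p ↔ p) → q = min(1, 1 − 1.000 + 0.741) = min(1, 0.741) = 0.741
r ∨ ((p ↔ p) → q) = max(0.491, 0.741) = 0.741
¬(p ↔ (q ∨ p)) ↔ (r ∨ ((p ↔ p) → q)) = 1 − |0.000 − 0.741| = 1 − 0.741 = 0.259

0.259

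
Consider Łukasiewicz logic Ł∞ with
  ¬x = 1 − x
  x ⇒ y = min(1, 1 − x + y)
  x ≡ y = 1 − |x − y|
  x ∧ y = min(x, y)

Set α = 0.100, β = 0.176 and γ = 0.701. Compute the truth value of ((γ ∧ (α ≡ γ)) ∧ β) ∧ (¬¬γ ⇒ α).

α ≡ γ = 1 − |0.100 − 0.701| = 1 − 0.601 = 0.399
γ ∧ (α ≡ γ) = min(0.701, 0.399) = 0.399
(γ ∧ (α ≡ γ)) ∧ β = min(0.399, 0.176) = 0.176
¬γ = 1 − 0.701 = 0.299
¬¬γ = 1 − 0.299 = 0.701
¬¬γ ⇒ α = min(1, 1 − 0.701 + 0.100) = min(1, 0.399) = 0.399
((γ ∧ (α ≡ γ)) ∧ β) ∧ (¬¬γ ⇒ α) = min(0.176, 0.399) = 0.176

0.176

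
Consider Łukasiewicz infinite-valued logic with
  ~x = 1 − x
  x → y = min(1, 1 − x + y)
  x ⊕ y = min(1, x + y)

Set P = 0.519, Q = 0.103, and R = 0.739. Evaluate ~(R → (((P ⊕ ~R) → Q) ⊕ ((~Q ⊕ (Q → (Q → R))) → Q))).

0.313

~R = 1 − 0.739 = 0.261
P ⊕ ~R = min(1, 0.519 + 0.261) = min(1, 0.780) = 0.780
(P ⊕ ~R) → Q = min(1, 1 − 0.780 + 0.103) = min(1, 0.323) = 0.323
~Q = 1 − 0.103 = 0.897
Q → R = min(1, 1 − 0.103 + 0.739) = min(1, 1.636) = 1.000
Q → (Q → R) = min(1, 1 − 0.103 + 1.000) = min(1, 1.897) = 1.000
~Q ⊕ (Q → (Q → R)) = min(1, 0.897 + 1.000) = min(1, 1.897) = 1.000
(~Q ⊕ (Q → (Q → R))) → Q = min(1, 1 − 1.000 + 0.103) = min(1, 0.103) = 0.103
((P ⊕ ~R) → Q) ⊕ ((~Q ⊕ (Q → (Q → R))) → Q) = min(1, 0.323 + 0.103) = min(1, 0.426) = 0.426
R → (((P ⊕ ~R) → Q) ⊕ ((~Q ⊕ (Q → (Q → R))) → Q)) = min(1, 1 − 0.739 + 0.426) = min(1, 0.687) = 0.687
~(R → (((P ⊕ ~R) → Q) ⊕ ((~Q ⊕ (Q → (Q → R))) → Q))) = 1 − 0.687 = 0.313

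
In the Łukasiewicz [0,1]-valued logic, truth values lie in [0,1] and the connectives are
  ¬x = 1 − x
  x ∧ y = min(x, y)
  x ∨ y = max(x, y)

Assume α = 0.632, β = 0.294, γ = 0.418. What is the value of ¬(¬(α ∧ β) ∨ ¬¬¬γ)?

α ∧ β = min(0.632, 0.294) = 0.294
¬(α ∧ β) = 1 − 0.294 = 0.706
¬γ = 1 − 0.418 = 0.582
¬¬γ = 1 − 0.582 = 0.418
¬¬¬γ = 1 − 0.418 = 0.582
¬(α ∧ β) ∨ ¬¬¬γ = max(0.706, 0.582) = 0.706
¬(¬(α ∧ β) ∨ ¬¬¬γ) = 1 − 0.706 = 0.294

0.294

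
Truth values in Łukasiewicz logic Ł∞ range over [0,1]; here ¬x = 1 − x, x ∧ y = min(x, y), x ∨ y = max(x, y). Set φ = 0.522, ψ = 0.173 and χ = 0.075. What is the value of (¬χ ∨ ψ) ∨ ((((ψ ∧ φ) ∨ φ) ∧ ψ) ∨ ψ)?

¬χ = 1 − 0.075 = 0.925
¬χ ∨ ψ = max(0.925, 0.173) = 0.925
ψ ∧ φ = min(0.173, 0.522) = 0.173
(ψ ∧ φ) ∨ φ = max(0.173, 0.522) = 0.522
((ψ ∧ φ) ∨ φ) ∧ ψ = min(0.522, 0.173) = 0.173
(((ψ ∧ φ) ∨ φ) ∧ ψ) ∨ ψ = max(0.173, 0.173) = 0.173
(¬χ ∨ ψ) ∨ ((((ψ ∧ φ) ∨ φ) ∧ ψ) ∨ ψ) = max(0.925, 0.173) = 0.925

0.925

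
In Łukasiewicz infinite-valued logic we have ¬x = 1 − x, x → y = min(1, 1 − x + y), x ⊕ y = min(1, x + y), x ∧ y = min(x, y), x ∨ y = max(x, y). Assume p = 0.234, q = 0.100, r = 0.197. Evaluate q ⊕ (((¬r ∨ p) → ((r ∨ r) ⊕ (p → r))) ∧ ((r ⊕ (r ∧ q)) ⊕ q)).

0.497

¬r = 1 − 0.197 = 0.803
¬r ∨ p = max(0.803, 0.234) = 0.803
r ∨ r = max(0.197, 0.197) = 0.197
p → r = min(1, 1 − 0.234 + 0.197) = min(1, 0.963) = 0.963
(r ∨ r) ⊕ (p → r) = min(1, 0.197 + 0.963) = min(1, 1.160) = 1.000
(¬r ∨ p) → ((r ∨ r) ⊕ (p → r)) = min(1, 1 − 0.803 + 1.000) = min(1, 1.197) = 1.000
r ∧ q = min(0.197, 0.100) = 0.100
r ⊕ (r ∧ q) = min(1, 0.197 + 0.100) = min(1, 0.297) = 0.297
(r ⊕ (r ∧ q)) ⊕ q = min(1, 0.297 + 0.100) = min(1, 0.397) = 0.397
((¬r ∨ p) → ((r ∨ r) ⊕ (p → r))) ∧ ((r ⊕ (r ∧ q)) ⊕ q) = min(1.000, 0.397) = 0.397
q ⊕ (((¬r ∨ p) → ((r ∨ r) ⊕ (p → r))) ∧ ((r ⊕ (r ∧ q)) ⊕ q)) = min(1, 0.100 + 0.397) = min(1, 0.497) = 0.497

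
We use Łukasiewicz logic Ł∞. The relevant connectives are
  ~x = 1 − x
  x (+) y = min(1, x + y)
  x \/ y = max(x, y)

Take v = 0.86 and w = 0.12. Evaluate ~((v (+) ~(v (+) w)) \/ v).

v (+) w = min(1, 0.86 + 0.12) = min(1, 0.98) = 0.98
~(v (+) w) = 1 − 0.98 = 0.02
v (+) ~(v (+) w) = min(1, 0.86 + 0.02) = min(1, 0.88) = 0.88
(v (+) ~(v (+) w)) \/ v = max(0.88, 0.86) = 0.88
~((v (+) ~(v (+) w)) \/ v) = 1 − 0.88 = 0.12

0.12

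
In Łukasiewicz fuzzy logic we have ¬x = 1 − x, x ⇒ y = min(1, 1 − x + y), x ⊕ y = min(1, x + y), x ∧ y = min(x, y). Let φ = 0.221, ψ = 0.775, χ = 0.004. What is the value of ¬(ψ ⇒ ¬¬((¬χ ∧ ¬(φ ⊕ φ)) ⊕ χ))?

¬χ = 1 − 0.004 = 0.996
φ ⊕ φ = min(1, 0.221 + 0.221) = min(1, 0.442) = 0.442
¬(φ ⊕ φ) = 1 − 0.442 = 0.558
¬χ ∧ ¬(φ ⊕ φ) = min(0.996, 0.558) = 0.558
(¬χ ∧ ¬(φ ⊕ φ)) ⊕ χ = min(1, 0.558 + 0.004) = min(1, 0.562) = 0.562
¬((¬χ ∧ ¬(φ ⊕ φ)) ⊕ χ) = 1 − 0.562 = 0.438
¬¬((¬χ ∧ ¬(φ ⊕ φ)) ⊕ χ) = 1 − 0.438 = 0.562
ψ ⇒ ¬¬((¬χ ∧ ¬(φ ⊕ φ)) ⊕ χ) = min(1, 1 − 0.775 + 0.562) = min(1, 0.787) = 0.787
¬(ψ ⇒ ¬¬((¬χ ∧ ¬(φ ⊕ φ)) ⊕ χ)) = 1 − 0.787 = 0.213

0.213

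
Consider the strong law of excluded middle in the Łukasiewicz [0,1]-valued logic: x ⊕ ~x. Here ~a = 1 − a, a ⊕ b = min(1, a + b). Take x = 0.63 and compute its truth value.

1.00

~x = 1 − 0.63 = 0.37
x ⊕ ~x = min(1, 0.63 + 0.37) = min(1, 1.00) = 1.00
(As expected: always 1 in Ł∞ since a ⊕ (1−a) = 1.)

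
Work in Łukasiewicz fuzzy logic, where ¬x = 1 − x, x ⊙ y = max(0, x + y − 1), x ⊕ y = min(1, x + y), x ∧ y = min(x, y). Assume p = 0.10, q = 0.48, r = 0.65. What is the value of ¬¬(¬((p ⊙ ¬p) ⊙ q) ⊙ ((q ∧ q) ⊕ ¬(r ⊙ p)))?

1.00

¬p = 1 − 0.10 = 0.90
p ⊙ ¬p = max(0, 0.10 + 0.90 − 1) = max(0, 0.00) = 0.00
(p ⊙ ¬p) ⊙ q = max(0, 0.00 + 0.48 − 1) = max(0, -0.52) = 0.00
¬((p ⊙ ¬p) ⊙ q) = 1 − 0.00 = 1.00
q ∧ q = min(0.48, 0.48) = 0.48
r ⊙ p = max(0, 0.65 + 0.10 − 1) = max(0, -0.25) = 0.00
¬(r ⊙ p) = 1 − 0.00 = 1.00
(q ∧ q) ⊕ ¬(r ⊙ p) = min(1, 0.48 + 1.00) = min(1, 1.48) = 1.00
¬((p ⊙ ¬p) ⊙ q) ⊙ ((q ∧ q) ⊕ ¬(r ⊙ p)) = max(0, 1.00 + 1.00 − 1) = max(0, 1.00) = 1.00
¬(¬((p ⊙ ¬p) ⊙ q) ⊙ ((q ∧ q) ⊕ ¬(r ⊙ p))) = 1 − 1.00 = 0.00
¬¬(¬((p ⊙ ¬p) ⊙ q) ⊙ ((q ∧ q) ⊕ ¬(r ⊙ p))) = 1 − 0.00 = 1.00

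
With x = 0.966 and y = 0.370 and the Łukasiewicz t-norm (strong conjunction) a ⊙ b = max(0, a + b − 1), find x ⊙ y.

x ⊙ y = max(0, 0.966 + 0.370 − 1) = max(0, 0.336) = 0.336
For comparison, the Gödel (minimum) t-norm min(a, b) would give 0.370.

0.336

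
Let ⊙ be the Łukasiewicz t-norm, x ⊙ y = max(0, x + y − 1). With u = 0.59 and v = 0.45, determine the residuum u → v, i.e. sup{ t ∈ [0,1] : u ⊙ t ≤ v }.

0.86

The residuum of the Łukasiewicz t-norm gives the supremum: min(1, 1 − 0.59 + 0.45).
1 − 0.59 + 0.45 = 0.86, so t = min(1, 0.86) = 0.86.
Check: 0.59 ⊙ 0.86 = max(0, 0.45) = 0.45 ≤ 0.45.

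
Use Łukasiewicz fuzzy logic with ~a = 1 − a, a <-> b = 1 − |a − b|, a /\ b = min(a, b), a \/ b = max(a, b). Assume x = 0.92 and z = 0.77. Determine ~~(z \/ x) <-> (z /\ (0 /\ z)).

0.08

z \/ x = max(0.77, 0.92) = 0.92
~(z \/ x) = 1 − 0.92 = 0.08
~~(z \/ x) = 1 − 0.08 = 0.92
0 /\ z = min(0.00, 0.77) = 0.00
z /\ (0 /\ z) = min(0.77, 0.00) = 0.00
~~(z \/ x) <-> (z /\ (0 /\ z)) = 1 − |0.92 − 0.00| = 1 − 0.92 = 0.08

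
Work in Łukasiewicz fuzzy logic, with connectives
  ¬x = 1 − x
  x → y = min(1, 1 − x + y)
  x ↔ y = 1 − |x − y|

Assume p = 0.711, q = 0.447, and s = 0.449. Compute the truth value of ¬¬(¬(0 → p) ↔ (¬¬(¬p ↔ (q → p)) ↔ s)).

0 → p = min(1, 1 − 0.000 + 0.711) = min(1, 1.711) = 1.000
¬(0 → p) = 1 − 1.000 = 0.000
¬p = 1 − 0.711 = 0.289
q → p = min(1, 1 − 0.447 + 0.711) = min(1, 1.264) = 1.000
¬p ↔ (q → p) = 1 − |0.289 − 1.000| = 1 − 0.711 = 0.289
¬(¬p ↔ (q → p)) = 1 − 0.289 = 0.711
¬¬(¬p ↔ (q → p)) = 1 − 0.711 = 0.289
¬¬(¬p ↔ (q → p)) ↔ s = 1 − |0.289 − 0.449| = 1 − 0.160 = 0.840
¬(0 → p) ↔ (¬¬(¬p ↔ (q → p)) ↔ s) = 1 − |0.000 − 0.840| = 1 − 0.840 = 0.160
¬(¬(0 → p) ↔ (¬¬(¬p ↔ (q → p)) ↔ s)) = 1 − 0.160 = 0.840
¬¬(¬(0 → p) ↔ (¬¬(¬p ↔ (q → p)) ↔ s)) = 1 − 0.840 = 0.160

0.160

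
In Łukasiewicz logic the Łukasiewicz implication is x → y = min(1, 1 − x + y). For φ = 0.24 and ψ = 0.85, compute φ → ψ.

φ → ψ = min(1, 1 − 0.24 + 0.85) = min(1, 1.61) = 1.00
For comparison, the Gödel implication (1 if x ≤ y else y) would give 1.00.

1.00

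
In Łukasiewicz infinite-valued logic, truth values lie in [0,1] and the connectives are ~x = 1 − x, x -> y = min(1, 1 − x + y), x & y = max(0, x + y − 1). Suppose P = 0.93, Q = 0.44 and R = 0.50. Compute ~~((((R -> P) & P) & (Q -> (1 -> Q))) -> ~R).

0.57

R -> P = min(1, 1 − 0.50 + 0.93) = min(1, 1.43) = 1.00
(R -> P) & P = max(0, 1.00 + 0.93 − 1) = max(0, 0.93) = 0.93
1 -> Q = min(1, 1 − 1.00 + 0.44) = min(1, 0.44) = 0.44
Q -> (1 -> Q) = min(1, 1 − 0.44 + 0.44) = min(1, 1.00) = 1.00
((R -> P) & P) & (Q -> (1 -> Q)) = max(0, 0.93 + 1.00 − 1) = max(0, 0.93) = 0.93
~R = 1 − 0.50 = 0.50
(((R -> P) & P) & (Q -> (1 -> Q))) -> ~R = min(1, 1 − 0.93 + 0.50) = min(1, 0.57) = 0.57
~((((R -> P) & P) & (Q -> (1 -> Q))) -> ~R) = 1 − 0.57 = 0.43
~~((((R -> P) & P) & (Q -> (1 -> Q))) -> ~R) = 1 − 0.43 = 0.57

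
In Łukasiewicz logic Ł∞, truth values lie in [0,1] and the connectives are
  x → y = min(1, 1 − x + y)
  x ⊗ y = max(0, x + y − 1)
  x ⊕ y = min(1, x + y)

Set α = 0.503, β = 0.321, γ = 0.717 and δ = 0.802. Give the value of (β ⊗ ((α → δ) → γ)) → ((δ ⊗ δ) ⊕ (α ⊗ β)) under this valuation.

1.000

α → δ = min(1, 1 − 0.503 + 0.802) = min(1, 1.299) = 1.000
(α → δ) → γ = min(1, 1 − 1.000 + 0.717) = min(1, 0.717) = 0.717
β ⊗ ((α → δ) → γ) = max(0, 0.321 + 0.717 − 1) = max(0, 0.038) = 0.038
δ ⊗ δ = max(0, 0.802 + 0.802 − 1) = max(0, 0.604) = 0.604
α ⊗ β = max(0, 0.503 + 0.321 − 1) = max(0, -0.176) = 0.000
(δ ⊗ δ) ⊕ (α ⊗ β) = min(1, 0.604 + 0.000) = min(1, 0.604) = 0.604
(β ⊗ ((α → δ) → γ)) → ((δ ⊗ δ) ⊕ (α ⊗ β)) = min(1, 1 − 0.038 + 0.604) = min(1, 1.566) = 1.000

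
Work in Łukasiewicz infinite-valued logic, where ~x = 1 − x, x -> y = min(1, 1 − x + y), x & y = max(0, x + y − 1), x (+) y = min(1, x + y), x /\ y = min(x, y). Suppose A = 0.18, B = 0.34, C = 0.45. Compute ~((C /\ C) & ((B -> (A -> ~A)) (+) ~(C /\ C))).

0.55

C /\ C = min(0.45, 0.45) = 0.45
~A = 1 − 0.18 = 0.82
A -> ~A = min(1, 1 − 0.18 + 0.82) = min(1, 1.64) = 1.00
B -> (A -> ~A) = min(1, 1 − 0.34 + 1.00) = min(1, 1.66) = 1.00
~(C /\ C) = 1 − 0.45 = 0.55
(B -> (A -> ~A)) (+) ~(C /\ C) = min(1, 1.00 + 0.55) = min(1, 1.55) = 1.00
(C /\ C) & ((B -> (A -> ~A)) (+) ~(C /\ C)) = max(0, 0.45 + 1.00 − 1) = max(0, 0.45) = 0.45
~((C /\ C) & ((B -> (A -> ~A)) (+) ~(C /\ C))) = 1 − 0.45 = 0.55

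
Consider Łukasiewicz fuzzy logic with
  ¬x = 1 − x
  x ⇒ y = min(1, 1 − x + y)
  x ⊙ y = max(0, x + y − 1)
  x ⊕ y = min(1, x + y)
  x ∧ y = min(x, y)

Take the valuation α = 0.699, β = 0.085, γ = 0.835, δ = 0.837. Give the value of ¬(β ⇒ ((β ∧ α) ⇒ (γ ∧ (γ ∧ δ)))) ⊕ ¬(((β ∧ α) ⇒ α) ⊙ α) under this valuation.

β ∧ α = min(0.085, 0.699) = 0.085
γ ∧ δ = min(0.835, 0.837) = 0.835
γ ∧ (γ ∧ δ) = min(0.835, 0.835) = 0.835
(β ∧ α) ⇒ (γ ∧ (γ ∧ δ)) = min(1, 1 − 0.085 + 0.835) = min(1, 1.750) = 1.000
β ⇒ ((β ∧ α) ⇒ (γ ∧ (γ ∧ δ))) = min(1, 1 − 0.085 + 1.000) = min(1, 1.915) = 1.000
¬(β ⇒ ((β ∧ α) ⇒ (γ ∧ (γ ∧ δ)))) = 1 − 1.000 = 0.000
(β ∧ α) ⇒ α = min(1, 1 − 0.085 + 0.699) = min(1, 1.614) = 1.000
((β ∧ α) ⇒ α) ⊙ α = max(0, 1.000 + 0.699 − 1) = max(0, 0.699) = 0.699
¬(((β ∧ α) ⇒ α) ⊙ α) = 1 − 0.699 = 0.301
¬(β ⇒ ((β ∧ α) ⇒ (γ ∧ (γ ∧ δ)))) ⊕ ¬(((β ∧ α) ⇒ α) ⊙ α) = min(1, 0.000 + 0.301) = min(1, 0.301) = 0.301

0.301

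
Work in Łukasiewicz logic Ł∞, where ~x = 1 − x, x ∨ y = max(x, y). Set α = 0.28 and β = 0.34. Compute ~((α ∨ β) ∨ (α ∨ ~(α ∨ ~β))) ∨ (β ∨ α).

α ∨ β = max(0.28, 0.34) = 0.34
~β = 1 − 0.34 = 0.66
α ∨ ~β = max(0.28, 0.66) = 0.66
~(α ∨ ~β) = 1 − 0.66 = 0.34
α ∨ ~(α ∨ ~β) = max(0.28, 0.34) = 0.34
(α ∨ β) ∨ (α ∨ ~(α ∨ ~β)) = max(0.34, 0.34) = 0.34
~((α ∨ β) ∨ (α ∨ ~(α ∨ ~β))) = 1 − 0.34 = 0.66
β ∨ α = max(0.34, 0.28) = 0.34
~((α ∨ β) ∨ (α ∨ ~(α ∨ ~β))) ∨ (β ∨ α) = max(0.66, 0.34) = 0.66

0.66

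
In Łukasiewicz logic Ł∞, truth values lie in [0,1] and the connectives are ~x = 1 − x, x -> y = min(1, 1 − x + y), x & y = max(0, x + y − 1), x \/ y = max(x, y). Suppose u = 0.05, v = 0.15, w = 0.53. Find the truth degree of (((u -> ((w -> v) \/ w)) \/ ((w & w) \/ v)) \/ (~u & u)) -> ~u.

w -> v = min(1, 1 − 0.53 + 0.15) = min(1, 0.62) = 0.62
(w -> v) \/ w = max(0.62, 0.53) = 0.62
u -> ((w -> v) \/ w) = min(1, 1 − 0.05 + 0.62) = min(1, 1.57) = 1.00
w & w = max(0, 0.53 + 0.53 − 1) = max(0, 0.06) = 0.06
(w & w) \/ v = max(0.06, 0.15) = 0.15
(u -> ((w -> v) \/ w)) \/ ((w & w) \/ v) = max(1.00, 0.15) = 1.00
~u = 1 − 0.05 = 0.95
~u & u = max(0, 0.95 + 0.05 − 1) = max(0, 0.00) = 0.00
((u -> ((w -> v) \/ w)) \/ ((w & w) \/ v)) \/ (~u & u) = max(1.00, 0.00) = 1.00
(((u -> ((w -> v) \/ w)) \/ ((w & w) \/ v)) \/ (~u & u)) -> ~u = min(1, 1 − 1.00 + 0.95) = min(1, 0.95) = 0.95

0.95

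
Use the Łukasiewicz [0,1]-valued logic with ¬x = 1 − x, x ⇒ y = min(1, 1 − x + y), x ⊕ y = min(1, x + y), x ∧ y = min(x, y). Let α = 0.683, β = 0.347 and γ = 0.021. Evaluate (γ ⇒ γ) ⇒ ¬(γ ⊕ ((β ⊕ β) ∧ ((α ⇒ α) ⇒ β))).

γ ⇒ γ = min(1, 1 − 0.021 + 0.021) = min(1, 1.000) = 1.000
β ⊕ β = min(1, 0.347 + 0.347) = min(1, 0.694) = 0.694
α ⇒ α = min(1, 1 − 0.683 + 0.683) = min(1, 1.000) = 1.000
(α ⇒ α) ⇒ β = min(1, 1 − 1.000 + 0.347) = min(1, 0.347) = 0.347
(β ⊕ β) ∧ ((α ⇒ α) ⇒ β) = min(0.694, 0.347) = 0.347
γ ⊕ ((β ⊕ β) ∧ ((α ⇒ α) ⇒ β)) = min(1, 0.021 + 0.347) = min(1, 0.368) = 0.368
¬(γ ⊕ ((β ⊕ β) ∧ ((α ⇒ α) ⇒ β))) = 1 − 0.368 = 0.632
(γ ⇒ γ) ⇒ ¬(γ ⊕ ((β ⊕ β) ∧ ((α ⇒ α) ⇒ β))) = min(1, 1 − 1.000 + 0.632) = min(1, 0.632) = 0.632

0.632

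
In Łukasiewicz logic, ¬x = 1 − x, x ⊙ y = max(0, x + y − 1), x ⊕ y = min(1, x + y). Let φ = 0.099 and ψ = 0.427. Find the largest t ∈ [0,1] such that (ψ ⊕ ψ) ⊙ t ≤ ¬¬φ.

ψ ⊕ ψ = min(1, 0.427 + 0.427) = min(1, 0.854) = 0.854
So the left factor is ψ ⊕ ψ = 0.854.
¬φ = 1 − 0.099 = 0.901
¬¬φ = 1 − 0.901 = 0.099
So the right-hand bound is ¬¬φ = 0.099.
The residuum of the Łukasiewicz t-norm gives the supremum: min(1, 1 − 0.854 + 0.099).
1 − 0.854 + 0.099 = 0.245, so t = min(1, 0.245) = 0.245.
Check: 0.854 ⊙ 0.245 = max(0, 0.099) = 0.099 ≤ 0.099.

0.245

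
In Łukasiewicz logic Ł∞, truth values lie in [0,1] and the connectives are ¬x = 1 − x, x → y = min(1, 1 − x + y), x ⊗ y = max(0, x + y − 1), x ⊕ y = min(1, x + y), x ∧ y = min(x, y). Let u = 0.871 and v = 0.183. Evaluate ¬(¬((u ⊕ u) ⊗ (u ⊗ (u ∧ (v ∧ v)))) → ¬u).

0.817

u ⊕ u = min(1, 0.871 + 0.871) = min(1, 1.742) = 1.000
v ∧ v = min(0.183, 0.183) = 0.183
u ∧ (v ∧ v) = min(0.871, 0.183) = 0.183
u ⊗ (u ∧ (v ∧ v)) = max(0, 0.871 + 0.183 − 1) = max(0, 0.054) = 0.054
(u ⊕ u) ⊗ (u ⊗ (u ∧ (v ∧ v))) = max(0, 1.000 + 0.054 − 1) = max(0, 0.054) = 0.054
¬((u ⊕ u) ⊗ (u ⊗ (u ∧ (v ∧ v)))) = 1 − 0.054 = 0.946
¬u = 1 − 0.871 = 0.129
¬((u ⊕ u) ⊗ (u ⊗ (u ∧ (v ∧ v)))) → ¬u = min(1, 1 − 0.946 + 0.129) = min(1, 0.183) = 0.183
¬(¬((u ⊕ u) ⊗ (u ⊗ (u ∧ (v ∧ v)))) → ¬u) = 1 − 0.183 = 0.817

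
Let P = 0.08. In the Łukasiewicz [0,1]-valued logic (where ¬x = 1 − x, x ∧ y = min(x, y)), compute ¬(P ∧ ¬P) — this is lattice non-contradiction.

¬P = 1 − 0.08 = 0.92
P ∧ ¬P = min(0.08, 0.92) = 0.08
¬(P ∧ ¬P) = 1 − 0.08 = 0.92
(The value 0.92 < 1 shows this instance is not satisfied; not a Ł∞-tautology — its value is 1 − min(a, 1−a).)

0.92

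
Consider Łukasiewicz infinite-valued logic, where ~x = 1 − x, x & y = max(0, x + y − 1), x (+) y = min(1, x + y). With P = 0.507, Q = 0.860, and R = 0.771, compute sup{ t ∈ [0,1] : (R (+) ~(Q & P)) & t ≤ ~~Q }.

0.860

Q & P = max(0, 0.860 + 0.507 − 1) = max(0, 0.367) = 0.367
~(Q & P) = 1 − 0.367 = 0.633
R (+) ~(Q & P) = min(1, 0.771 + 0.633) = min(1, 1.404) = 1.000
So the left factor is R (+) ~(Q & P) = 1.000.
~Q = 1 − 0.860 = 0.140
~~Q = 1 − 0.140 = 0.860
So the right-hand bound is ~~Q = 0.860.
The residuum of the Łukasiewicz t-norm gives the supremum: min(1, 1 − 1.000 + 0.860).
1 − 1.000 + 0.860 = 0.860, so t = min(1, 0.860) = 0.860.
Check: 1.000 & 0.860 = max(0, 0.860) = 0.860 ≤ 0.860.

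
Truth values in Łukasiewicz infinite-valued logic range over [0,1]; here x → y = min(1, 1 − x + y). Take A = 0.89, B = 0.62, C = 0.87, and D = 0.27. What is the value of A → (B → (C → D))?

C → D = min(1, 1 − 0.87 + 0.27) = min(1, 0.40) = 0.40
B → (C → D) = min(1, 1 − 0.62 + 0.40) = min(1, 0.78) = 0.78
A → (B → (C → D)) = min(1, 1 − 0.89 + 0.78) = min(1, 0.89) = 0.89

0.89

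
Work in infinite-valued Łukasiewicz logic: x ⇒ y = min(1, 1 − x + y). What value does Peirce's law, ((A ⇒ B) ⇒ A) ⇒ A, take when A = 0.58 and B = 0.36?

0.78

A ⇒ B = min(1, 1 − 0.58 + 0.36) = min(1, 0.78) = 0.78
(A ⇒ B) ⇒ A = min(1, 1 − 0.78 + 0.58) = min(1, 0.80) = 0.80
((A ⇒ B) ⇒ A) ⇒ A = min(1, 1 − 0.80 + 0.58) = min(1, 0.78) = 0.78
(The value 0.78 < 1 shows this instance is not satisfied; not a Ł∞-tautology in general.)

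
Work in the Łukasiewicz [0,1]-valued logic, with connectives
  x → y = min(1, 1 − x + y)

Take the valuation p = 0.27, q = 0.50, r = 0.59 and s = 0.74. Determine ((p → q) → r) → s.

p → q = min(1, 1 − 0.27 + 0.50) = min(1, 1.23) = 1.00
(p → q) → r = min(1, 1 − 1.00 + 0.59) = min(1, 0.59) = 0.59
((p → q) → r) → s = min(1, 1 − 0.59 + 0.74) = min(1, 1.15) = 1.00

1.00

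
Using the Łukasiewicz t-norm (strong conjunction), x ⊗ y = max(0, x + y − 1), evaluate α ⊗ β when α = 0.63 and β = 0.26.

α ⊗ β = max(0, 0.63 + 0.26 − 1) = max(0, -0.11) = 0.00
For comparison, the Gödel (minimum) t-norm min(x, y) would give 0.26.

0.00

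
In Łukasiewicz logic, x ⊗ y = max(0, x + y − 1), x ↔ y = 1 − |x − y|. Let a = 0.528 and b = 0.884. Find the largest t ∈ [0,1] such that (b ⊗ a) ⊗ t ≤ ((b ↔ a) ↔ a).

b ⊗ a = max(0, 0.884 + 0.528 − 1) = max(0, 0.412) = 0.412
So the left factor is b ⊗ a = 0.412.
b ↔ a = 1 − |0.884 − 0.528| = 1 − 0.356 = 0.644
(b ↔ a) ↔ a = 1 − |0.644 − 0.528| = 1 − 0.116 = 0.884
So the right-hand bound is (b ↔ a) ↔ a = 0.884.
The residuum of the Łukasiewicz t-norm gives the supremum: min(1, 1 − 0.412 + 0.884).
1 − 0.412 + 0.884 = 1.472, so t = min(1, 1.472) = 1.000.
Check: 0.412 ⊗ 1.000 = max(0, 0.412) = 0.412 ≤ 0.884.

1.000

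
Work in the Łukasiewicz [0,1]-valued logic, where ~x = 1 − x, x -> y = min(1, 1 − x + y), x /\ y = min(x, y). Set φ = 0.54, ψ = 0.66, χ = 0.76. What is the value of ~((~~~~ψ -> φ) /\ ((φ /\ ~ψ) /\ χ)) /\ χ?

0.66

~ψ = 1 − 0.66 = 0.34
~~ψ = 1 − 0.34 = 0.66
~~~ψ = 1 − 0.66 = 0.34
~~~~ψ = 1 − 0.34 = 0.66
~~~~ψ -> φ = min(1, 1 − 0.66 + 0.54) = min(1, 0.88) = 0.88
φ /\ ~ψ = min(0.54, 0.34) = 0.34
(φ /\ ~ψ) /\ χ = min(0.34, 0.76) = 0.34
(~~~~ψ -> φ) /\ ((φ /\ ~ψ) /\ χ) = min(0.88, 0.34) = 0.34
~((~~~~ψ -> φ) /\ ((φ /\ ~ψ) /\ χ)) = 1 − 0.34 = 0.66
~((~~~~ψ -> φ) /\ ((φ /\ ~ψ) /\ χ)) /\ χ = min(0.66, 0.76) = 0.66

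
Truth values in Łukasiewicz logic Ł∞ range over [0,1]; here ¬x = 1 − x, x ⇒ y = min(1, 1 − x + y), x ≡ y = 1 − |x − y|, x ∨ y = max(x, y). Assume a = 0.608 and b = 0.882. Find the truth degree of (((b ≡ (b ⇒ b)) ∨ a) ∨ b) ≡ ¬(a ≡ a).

0.118

b ⇒ b = min(1, 1 − 0.882 + 0.882) = min(1, 1.000) = 1.000
b ≡ (b ⇒ b) = 1 − |0.882 − 1.000| = 1 − 0.118 = 0.882
(b ≡ (b ⇒ b)) ∨ a = max(0.882, 0.608) = 0.882
((b ≡ (b ⇒ b)) ∨ a) ∨ b = max(0.882, 0.882) = 0.882
a ≡ a = 1 − |0.608 − 0.608| = 1 − 0.000 = 1.000
¬(a ≡ a) = 1 − 1.000 = 0.000
(((b ≡ (b ⇒ b)) ∨ a) ∨ b) ≡ ¬(a ≡ a) = 1 − |0.882 − 0.000| = 1 − 0.882 = 0.118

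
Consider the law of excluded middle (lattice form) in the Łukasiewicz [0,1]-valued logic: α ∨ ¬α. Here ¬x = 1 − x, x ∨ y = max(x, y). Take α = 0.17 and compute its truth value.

0.83

¬α = 1 − 0.17 = 0.83
α ∨ ¬α = max(0.17, 0.83) = 0.83
(The value 0.83 < 1 shows this instance is not satisfied; not a Ł∞-tautology — its value is max(a, 1−a).)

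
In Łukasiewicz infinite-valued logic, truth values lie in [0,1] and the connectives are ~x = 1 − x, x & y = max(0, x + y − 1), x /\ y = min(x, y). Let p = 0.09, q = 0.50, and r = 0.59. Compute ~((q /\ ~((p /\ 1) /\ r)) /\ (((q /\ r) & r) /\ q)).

0.91

p /\ 1 = min(0.09, 1.00) = 0.09
(p /\ 1) /\ r = min(0.09, 0.59) = 0.09
~((p /\ 1) /\ r) = 1 − 0.09 = 0.91
q /\ ~((p /\ 1) /\ r) = min(0.50, 0.91) = 0.50
q /\ r = min(0.50, 0.59) = 0.50
(q /\ r) & r = max(0, 0.50 + 0.59 − 1) = max(0, 0.09) = 0.09
((q /\ r) & r) /\ q = min(0.09, 0.50) = 0.09
(q /\ ~((p /\ 1) /\ r)) /\ (((q /\ r) & r) /\ q) = min(0.50, 0.09) = 0.09
~((q /\ ~((p /\ 1) /\ r)) /\ (((q /\ r) & r) /\ q)) = 1 − 0.09 = 0.91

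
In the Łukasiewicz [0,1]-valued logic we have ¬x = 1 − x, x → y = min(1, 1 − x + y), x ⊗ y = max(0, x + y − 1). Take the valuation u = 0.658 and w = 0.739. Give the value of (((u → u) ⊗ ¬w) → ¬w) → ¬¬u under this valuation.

0.658

u → u = min(1, 1 − 0.658 + 0.658) = min(1, 1.000) = 1.000
¬w = 1 − 0.739 = 0.261
(u → u) ⊗ ¬w = max(0, 1.000 + 0.261 − 1) = max(0, 0.261) = 0.261
((u → u) ⊗ ¬w) → ¬w = min(1, 1 − 0.261 + 0.261) = min(1, 1.000) = 1.000
¬u = 1 − 0.658 = 0.342
¬¬u = 1 − 0.342 = 0.658
(((u → u) ⊗ ¬w) → ¬w) → ¬¬u = min(1, 1 − 1.000 + 0.658) = min(1, 0.658) = 0.658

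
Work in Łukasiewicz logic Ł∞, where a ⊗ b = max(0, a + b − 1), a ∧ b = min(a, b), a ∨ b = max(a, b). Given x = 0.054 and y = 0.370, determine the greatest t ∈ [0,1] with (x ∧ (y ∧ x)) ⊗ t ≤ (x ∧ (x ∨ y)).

1.000

y ∧ x = min(0.370, 0.054) = 0.054
x ∧ (y ∧ x) = min(0.054, 0.054) = 0.054
So the left factor is x ∧ (y ∧ x) = 0.054.
x ∨ y = max(0.054, 0.370) = 0.370
x ∧ (x ∨ y) = min(0.054, 0.370) = 0.054
So the right-hand bound is x ∧ (x ∨ y) = 0.054.
The residuum of the Łukasiewicz t-norm gives the supremum: min(1, 1 − 0.054 + 0.054).
1 − 0.054 + 0.054 = 1.000, so t = min(1, 1.000) = 1.000.
Check: 0.054 ⊗ 1.000 = max(0, 0.054) = 0.054 ≤ 0.054.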